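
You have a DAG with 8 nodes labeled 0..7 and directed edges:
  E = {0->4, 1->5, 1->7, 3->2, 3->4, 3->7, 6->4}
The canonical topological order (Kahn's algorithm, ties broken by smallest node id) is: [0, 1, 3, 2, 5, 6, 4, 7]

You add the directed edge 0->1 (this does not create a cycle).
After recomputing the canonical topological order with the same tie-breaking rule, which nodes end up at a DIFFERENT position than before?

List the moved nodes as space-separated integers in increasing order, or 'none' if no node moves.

Old toposort: [0, 1, 3, 2, 5, 6, 4, 7]
Added edge 0->1
Recompute Kahn (smallest-id tiebreak):
  initial in-degrees: [0, 1, 1, 0, 3, 1, 0, 2]
  ready (indeg=0): [0, 3, 6]
  pop 0: indeg[1]->0; indeg[4]->2 | ready=[1, 3, 6] | order so far=[0]
  pop 1: indeg[5]->0; indeg[7]->1 | ready=[3, 5, 6] | order so far=[0, 1]
  pop 3: indeg[2]->0; indeg[4]->1; indeg[7]->0 | ready=[2, 5, 6, 7] | order so far=[0, 1, 3]
  pop 2: no out-edges | ready=[5, 6, 7] | order so far=[0, 1, 3, 2]
  pop 5: no out-edges | ready=[6, 7] | order so far=[0, 1, 3, 2, 5]
  pop 6: indeg[4]->0 | ready=[4, 7] | order so far=[0, 1, 3, 2, 5, 6]
  pop 4: no out-edges | ready=[7] | order so far=[0, 1, 3, 2, 5, 6, 4]
  pop 7: no out-edges | ready=[] | order so far=[0, 1, 3, 2, 5, 6, 4, 7]
New canonical toposort: [0, 1, 3, 2, 5, 6, 4, 7]
Compare positions:
  Node 0: index 0 -> 0 (same)
  Node 1: index 1 -> 1 (same)
  Node 2: index 3 -> 3 (same)
  Node 3: index 2 -> 2 (same)
  Node 4: index 6 -> 6 (same)
  Node 5: index 4 -> 4 (same)
  Node 6: index 5 -> 5 (same)
  Node 7: index 7 -> 7 (same)
Nodes that changed position: none

Answer: none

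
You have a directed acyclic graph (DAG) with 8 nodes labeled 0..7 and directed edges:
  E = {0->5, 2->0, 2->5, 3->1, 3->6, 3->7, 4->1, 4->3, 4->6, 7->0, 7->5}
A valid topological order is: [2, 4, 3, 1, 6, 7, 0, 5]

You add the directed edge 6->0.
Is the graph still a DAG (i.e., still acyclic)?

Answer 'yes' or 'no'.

Given toposort: [2, 4, 3, 1, 6, 7, 0, 5]
Position of 6: index 4; position of 0: index 6
New edge 6->0: forward
Forward edge: respects the existing order. Still a DAG, same toposort still valid.
Still a DAG? yes

Answer: yes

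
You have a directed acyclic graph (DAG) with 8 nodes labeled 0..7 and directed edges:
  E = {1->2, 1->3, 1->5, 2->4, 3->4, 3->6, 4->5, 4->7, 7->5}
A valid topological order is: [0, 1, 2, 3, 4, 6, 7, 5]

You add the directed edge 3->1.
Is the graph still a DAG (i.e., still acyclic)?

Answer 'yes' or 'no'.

Answer: no

Derivation:
Given toposort: [0, 1, 2, 3, 4, 6, 7, 5]
Position of 3: index 3; position of 1: index 1
New edge 3->1: backward (u after v in old order)
Backward edge: old toposort is now invalid. Check if this creates a cycle.
Does 1 already reach 3? Reachable from 1: [1, 2, 3, 4, 5, 6, 7]. YES -> cycle!
Still a DAG? no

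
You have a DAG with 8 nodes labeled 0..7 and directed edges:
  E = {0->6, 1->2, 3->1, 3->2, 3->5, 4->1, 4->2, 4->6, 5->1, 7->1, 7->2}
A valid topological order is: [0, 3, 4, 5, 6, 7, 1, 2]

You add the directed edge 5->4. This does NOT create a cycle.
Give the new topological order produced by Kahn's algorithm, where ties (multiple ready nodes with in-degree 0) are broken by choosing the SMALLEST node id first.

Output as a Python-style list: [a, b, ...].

Old toposort: [0, 3, 4, 5, 6, 7, 1, 2]
Added edge: 5->4
Position of 5 (3) > position of 4 (2). Must reorder: 5 must now come before 4.
Run Kahn's algorithm (break ties by smallest node id):
  initial in-degrees: [0, 4, 4, 0, 1, 1, 2, 0]
  ready (indeg=0): [0, 3, 7]
  pop 0: indeg[6]->1 | ready=[3, 7] | order so far=[0]
  pop 3: indeg[1]->3; indeg[2]->3; indeg[5]->0 | ready=[5, 7] | order so far=[0, 3]
  pop 5: indeg[1]->2; indeg[4]->0 | ready=[4, 7] | order so far=[0, 3, 5]
  pop 4: indeg[1]->1; indeg[2]->2; indeg[6]->0 | ready=[6, 7] | order so far=[0, 3, 5, 4]
  pop 6: no out-edges | ready=[7] | order so far=[0, 3, 5, 4, 6]
  pop 7: indeg[1]->0; indeg[2]->1 | ready=[1] | order so far=[0, 3, 5, 4, 6, 7]
  pop 1: indeg[2]->0 | ready=[2] | order so far=[0, 3, 5, 4, 6, 7, 1]
  pop 2: no out-edges | ready=[] | order so far=[0, 3, 5, 4, 6, 7, 1, 2]
  Result: [0, 3, 5, 4, 6, 7, 1, 2]

Answer: [0, 3, 5, 4, 6, 7, 1, 2]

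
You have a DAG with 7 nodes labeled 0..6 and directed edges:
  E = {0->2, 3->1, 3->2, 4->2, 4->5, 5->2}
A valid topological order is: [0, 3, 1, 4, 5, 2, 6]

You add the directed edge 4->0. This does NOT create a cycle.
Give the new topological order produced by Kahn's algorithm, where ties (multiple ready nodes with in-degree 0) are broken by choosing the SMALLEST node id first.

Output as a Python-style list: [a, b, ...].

Answer: [3, 1, 4, 0, 5, 2, 6]

Derivation:
Old toposort: [0, 3, 1, 4, 5, 2, 6]
Added edge: 4->0
Position of 4 (3) > position of 0 (0). Must reorder: 4 must now come before 0.
Run Kahn's algorithm (break ties by smallest node id):
  initial in-degrees: [1, 1, 4, 0, 0, 1, 0]
  ready (indeg=0): [3, 4, 6]
  pop 3: indeg[1]->0; indeg[2]->3 | ready=[1, 4, 6] | order so far=[3]
  pop 1: no out-edges | ready=[4, 6] | order so far=[3, 1]
  pop 4: indeg[0]->0; indeg[2]->2; indeg[5]->0 | ready=[0, 5, 6] | order so far=[3, 1, 4]
  pop 0: indeg[2]->1 | ready=[5, 6] | order so far=[3, 1, 4, 0]
  pop 5: indeg[2]->0 | ready=[2, 6] | order so far=[3, 1, 4, 0, 5]
  pop 2: no out-edges | ready=[6] | order so far=[3, 1, 4, 0, 5, 2]
  pop 6: no out-edges | ready=[] | order so far=[3, 1, 4, 0, 5, 2, 6]
  Result: [3, 1, 4, 0, 5, 2, 6]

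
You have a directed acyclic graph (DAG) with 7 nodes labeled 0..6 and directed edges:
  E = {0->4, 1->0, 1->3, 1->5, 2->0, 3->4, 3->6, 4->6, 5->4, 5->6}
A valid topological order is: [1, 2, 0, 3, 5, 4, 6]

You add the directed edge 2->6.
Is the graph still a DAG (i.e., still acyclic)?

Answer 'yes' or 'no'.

Answer: yes

Derivation:
Given toposort: [1, 2, 0, 3, 5, 4, 6]
Position of 2: index 1; position of 6: index 6
New edge 2->6: forward
Forward edge: respects the existing order. Still a DAG, same toposort still valid.
Still a DAG? yes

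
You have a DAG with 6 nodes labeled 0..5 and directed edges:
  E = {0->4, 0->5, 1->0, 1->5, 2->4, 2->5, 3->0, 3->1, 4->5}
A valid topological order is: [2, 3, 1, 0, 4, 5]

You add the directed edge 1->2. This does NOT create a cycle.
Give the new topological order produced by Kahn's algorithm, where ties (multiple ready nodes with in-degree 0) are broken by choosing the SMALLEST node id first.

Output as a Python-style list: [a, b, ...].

Old toposort: [2, 3, 1, 0, 4, 5]
Added edge: 1->2
Position of 1 (2) > position of 2 (0). Must reorder: 1 must now come before 2.
Run Kahn's algorithm (break ties by smallest node id):
  initial in-degrees: [2, 1, 1, 0, 2, 4]
  ready (indeg=0): [3]
  pop 3: indeg[0]->1; indeg[1]->0 | ready=[1] | order so far=[3]
  pop 1: indeg[0]->0; indeg[2]->0; indeg[5]->3 | ready=[0, 2] | order so far=[3, 1]
  pop 0: indeg[4]->1; indeg[5]->2 | ready=[2] | order so far=[3, 1, 0]
  pop 2: indeg[4]->0; indeg[5]->1 | ready=[4] | order so far=[3, 1, 0, 2]
  pop 4: indeg[5]->0 | ready=[5] | order so far=[3, 1, 0, 2, 4]
  pop 5: no out-edges | ready=[] | order so far=[3, 1, 0, 2, 4, 5]
  Result: [3, 1, 0, 2, 4, 5]

Answer: [3, 1, 0, 2, 4, 5]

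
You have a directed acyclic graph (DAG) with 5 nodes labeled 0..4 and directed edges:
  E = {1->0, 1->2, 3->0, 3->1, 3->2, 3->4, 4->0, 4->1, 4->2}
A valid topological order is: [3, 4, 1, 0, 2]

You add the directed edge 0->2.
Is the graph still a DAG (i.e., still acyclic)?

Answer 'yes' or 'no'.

Given toposort: [3, 4, 1, 0, 2]
Position of 0: index 3; position of 2: index 4
New edge 0->2: forward
Forward edge: respects the existing order. Still a DAG, same toposort still valid.
Still a DAG? yes

Answer: yes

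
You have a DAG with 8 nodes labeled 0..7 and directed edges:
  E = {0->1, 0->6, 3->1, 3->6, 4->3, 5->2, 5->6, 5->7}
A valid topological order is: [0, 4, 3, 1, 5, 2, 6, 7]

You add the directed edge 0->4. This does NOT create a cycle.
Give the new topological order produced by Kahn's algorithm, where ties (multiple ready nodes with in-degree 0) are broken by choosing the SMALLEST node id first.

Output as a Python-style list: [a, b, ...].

Answer: [0, 4, 3, 1, 5, 2, 6, 7]

Derivation:
Old toposort: [0, 4, 3, 1, 5, 2, 6, 7]
Added edge: 0->4
Position of 0 (0) < position of 4 (1). Old order still valid.
Run Kahn's algorithm (break ties by smallest node id):
  initial in-degrees: [0, 2, 1, 1, 1, 0, 3, 1]
  ready (indeg=0): [0, 5]
  pop 0: indeg[1]->1; indeg[4]->0; indeg[6]->2 | ready=[4, 5] | order so far=[0]
  pop 4: indeg[3]->0 | ready=[3, 5] | order so far=[0, 4]
  pop 3: indeg[1]->0; indeg[6]->1 | ready=[1, 5] | order so far=[0, 4, 3]
  pop 1: no out-edges | ready=[5] | order so far=[0, 4, 3, 1]
  pop 5: indeg[2]->0; indeg[6]->0; indeg[7]->0 | ready=[2, 6, 7] | order so far=[0, 4, 3, 1, 5]
  pop 2: no out-edges | ready=[6, 7] | order so far=[0, 4, 3, 1, 5, 2]
  pop 6: no out-edges | ready=[7] | order so far=[0, 4, 3, 1, 5, 2, 6]
  pop 7: no out-edges | ready=[] | order so far=[0, 4, 3, 1, 5, 2, 6, 7]
  Result: [0, 4, 3, 1, 5, 2, 6, 7]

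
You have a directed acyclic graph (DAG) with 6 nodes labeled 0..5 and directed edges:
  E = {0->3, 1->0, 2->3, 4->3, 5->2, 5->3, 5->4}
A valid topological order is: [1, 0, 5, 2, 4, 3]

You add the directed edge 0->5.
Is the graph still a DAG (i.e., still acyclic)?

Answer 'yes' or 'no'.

Given toposort: [1, 0, 5, 2, 4, 3]
Position of 0: index 1; position of 5: index 2
New edge 0->5: forward
Forward edge: respects the existing order. Still a DAG, same toposort still valid.
Still a DAG? yes

Answer: yes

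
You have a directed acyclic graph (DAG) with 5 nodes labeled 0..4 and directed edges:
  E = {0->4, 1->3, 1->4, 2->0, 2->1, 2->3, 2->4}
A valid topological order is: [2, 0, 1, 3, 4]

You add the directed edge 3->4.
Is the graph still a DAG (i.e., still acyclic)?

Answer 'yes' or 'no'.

Given toposort: [2, 0, 1, 3, 4]
Position of 3: index 3; position of 4: index 4
New edge 3->4: forward
Forward edge: respects the existing order. Still a DAG, same toposort still valid.
Still a DAG? yes

Answer: yes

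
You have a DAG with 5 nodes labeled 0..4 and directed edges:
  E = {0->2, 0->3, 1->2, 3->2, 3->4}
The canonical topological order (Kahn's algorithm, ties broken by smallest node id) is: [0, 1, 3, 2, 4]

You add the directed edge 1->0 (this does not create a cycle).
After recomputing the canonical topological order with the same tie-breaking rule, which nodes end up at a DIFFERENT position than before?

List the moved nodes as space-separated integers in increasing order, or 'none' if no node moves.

Old toposort: [0, 1, 3, 2, 4]
Added edge 1->0
Recompute Kahn (smallest-id tiebreak):
  initial in-degrees: [1, 0, 3, 1, 1]
  ready (indeg=0): [1]
  pop 1: indeg[0]->0; indeg[2]->2 | ready=[0] | order so far=[1]
  pop 0: indeg[2]->1; indeg[3]->0 | ready=[3] | order so far=[1, 0]
  pop 3: indeg[2]->0; indeg[4]->0 | ready=[2, 4] | order so far=[1, 0, 3]
  pop 2: no out-edges | ready=[4] | order so far=[1, 0, 3, 2]
  pop 4: no out-edges | ready=[] | order so far=[1, 0, 3, 2, 4]
New canonical toposort: [1, 0, 3, 2, 4]
Compare positions:
  Node 0: index 0 -> 1 (moved)
  Node 1: index 1 -> 0 (moved)
  Node 2: index 3 -> 3 (same)
  Node 3: index 2 -> 2 (same)
  Node 4: index 4 -> 4 (same)
Nodes that changed position: 0 1

Answer: 0 1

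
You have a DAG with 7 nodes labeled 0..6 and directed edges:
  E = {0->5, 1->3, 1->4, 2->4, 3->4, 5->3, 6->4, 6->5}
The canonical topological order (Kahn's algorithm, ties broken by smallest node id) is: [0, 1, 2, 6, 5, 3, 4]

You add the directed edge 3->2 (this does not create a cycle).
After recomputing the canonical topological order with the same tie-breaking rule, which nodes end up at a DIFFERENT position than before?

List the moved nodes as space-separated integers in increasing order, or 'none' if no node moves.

Old toposort: [0, 1, 2, 6, 5, 3, 4]
Added edge 3->2
Recompute Kahn (smallest-id tiebreak):
  initial in-degrees: [0, 0, 1, 2, 4, 2, 0]
  ready (indeg=0): [0, 1, 6]
  pop 0: indeg[5]->1 | ready=[1, 6] | order so far=[0]
  pop 1: indeg[3]->1; indeg[4]->3 | ready=[6] | order so far=[0, 1]
  pop 6: indeg[4]->2; indeg[5]->0 | ready=[5] | order so far=[0, 1, 6]
  pop 5: indeg[3]->0 | ready=[3] | order so far=[0, 1, 6, 5]
  pop 3: indeg[2]->0; indeg[4]->1 | ready=[2] | order so far=[0, 1, 6, 5, 3]
  pop 2: indeg[4]->0 | ready=[4] | order so far=[0, 1, 6, 5, 3, 2]
  pop 4: no out-edges | ready=[] | order so far=[0, 1, 6, 5, 3, 2, 4]
New canonical toposort: [0, 1, 6, 5, 3, 2, 4]
Compare positions:
  Node 0: index 0 -> 0 (same)
  Node 1: index 1 -> 1 (same)
  Node 2: index 2 -> 5 (moved)
  Node 3: index 5 -> 4 (moved)
  Node 4: index 6 -> 6 (same)
  Node 5: index 4 -> 3 (moved)
  Node 6: index 3 -> 2 (moved)
Nodes that changed position: 2 3 5 6

Answer: 2 3 5 6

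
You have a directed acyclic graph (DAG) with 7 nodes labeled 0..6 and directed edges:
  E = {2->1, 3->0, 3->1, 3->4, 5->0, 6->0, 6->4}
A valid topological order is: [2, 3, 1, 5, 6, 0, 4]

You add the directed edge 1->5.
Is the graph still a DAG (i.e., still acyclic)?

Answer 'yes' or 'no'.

Answer: yes

Derivation:
Given toposort: [2, 3, 1, 5, 6, 0, 4]
Position of 1: index 2; position of 5: index 3
New edge 1->5: forward
Forward edge: respects the existing order. Still a DAG, same toposort still valid.
Still a DAG? yes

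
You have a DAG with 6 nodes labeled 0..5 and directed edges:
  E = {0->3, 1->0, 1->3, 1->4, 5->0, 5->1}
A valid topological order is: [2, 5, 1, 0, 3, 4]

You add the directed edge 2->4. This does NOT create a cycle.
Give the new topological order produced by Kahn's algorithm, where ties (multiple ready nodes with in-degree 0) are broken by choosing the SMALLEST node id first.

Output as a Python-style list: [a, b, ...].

Old toposort: [2, 5, 1, 0, 3, 4]
Added edge: 2->4
Position of 2 (0) < position of 4 (5). Old order still valid.
Run Kahn's algorithm (break ties by smallest node id):
  initial in-degrees: [2, 1, 0, 2, 2, 0]
  ready (indeg=0): [2, 5]
  pop 2: indeg[4]->1 | ready=[5] | order so far=[2]
  pop 5: indeg[0]->1; indeg[1]->0 | ready=[1] | order so far=[2, 5]
  pop 1: indeg[0]->0; indeg[3]->1; indeg[4]->0 | ready=[0, 4] | order so far=[2, 5, 1]
  pop 0: indeg[3]->0 | ready=[3, 4] | order so far=[2, 5, 1, 0]
  pop 3: no out-edges | ready=[4] | order so far=[2, 5, 1, 0, 3]
  pop 4: no out-edges | ready=[] | order so far=[2, 5, 1, 0, 3, 4]
  Result: [2, 5, 1, 0, 3, 4]

Answer: [2, 5, 1, 0, 3, 4]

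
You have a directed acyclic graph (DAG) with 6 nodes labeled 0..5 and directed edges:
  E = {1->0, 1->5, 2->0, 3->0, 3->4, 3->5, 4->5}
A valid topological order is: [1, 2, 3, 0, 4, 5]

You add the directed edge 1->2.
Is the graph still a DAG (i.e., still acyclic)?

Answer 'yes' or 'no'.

Answer: yes

Derivation:
Given toposort: [1, 2, 3, 0, 4, 5]
Position of 1: index 0; position of 2: index 1
New edge 1->2: forward
Forward edge: respects the existing order. Still a DAG, same toposort still valid.
Still a DAG? yes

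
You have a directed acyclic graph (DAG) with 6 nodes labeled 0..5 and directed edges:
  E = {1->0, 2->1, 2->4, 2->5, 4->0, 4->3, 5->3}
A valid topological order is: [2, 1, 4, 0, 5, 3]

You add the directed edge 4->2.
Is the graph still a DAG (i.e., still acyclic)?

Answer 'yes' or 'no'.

Answer: no

Derivation:
Given toposort: [2, 1, 4, 0, 5, 3]
Position of 4: index 2; position of 2: index 0
New edge 4->2: backward (u after v in old order)
Backward edge: old toposort is now invalid. Check if this creates a cycle.
Does 2 already reach 4? Reachable from 2: [0, 1, 2, 3, 4, 5]. YES -> cycle!
Still a DAG? no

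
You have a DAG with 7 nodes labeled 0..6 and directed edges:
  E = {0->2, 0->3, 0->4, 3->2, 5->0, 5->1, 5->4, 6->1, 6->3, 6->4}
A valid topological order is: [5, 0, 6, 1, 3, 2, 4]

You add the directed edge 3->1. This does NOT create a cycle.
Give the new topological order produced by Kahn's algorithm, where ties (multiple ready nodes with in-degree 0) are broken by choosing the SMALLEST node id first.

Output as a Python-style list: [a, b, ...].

Answer: [5, 0, 6, 3, 1, 2, 4]

Derivation:
Old toposort: [5, 0, 6, 1, 3, 2, 4]
Added edge: 3->1
Position of 3 (4) > position of 1 (3). Must reorder: 3 must now come before 1.
Run Kahn's algorithm (break ties by smallest node id):
  initial in-degrees: [1, 3, 2, 2, 3, 0, 0]
  ready (indeg=0): [5, 6]
  pop 5: indeg[0]->0; indeg[1]->2; indeg[4]->2 | ready=[0, 6] | order so far=[5]
  pop 0: indeg[2]->1; indeg[3]->1; indeg[4]->1 | ready=[6] | order so far=[5, 0]
  pop 6: indeg[1]->1; indeg[3]->0; indeg[4]->0 | ready=[3, 4] | order so far=[5, 0, 6]
  pop 3: indeg[1]->0; indeg[2]->0 | ready=[1, 2, 4] | order so far=[5, 0, 6, 3]
  pop 1: no out-edges | ready=[2, 4] | order so far=[5, 0, 6, 3, 1]
  pop 2: no out-edges | ready=[4] | order so far=[5, 0, 6, 3, 1, 2]
  pop 4: no out-edges | ready=[] | order so far=[5, 0, 6, 3, 1, 2, 4]
  Result: [5, 0, 6, 3, 1, 2, 4]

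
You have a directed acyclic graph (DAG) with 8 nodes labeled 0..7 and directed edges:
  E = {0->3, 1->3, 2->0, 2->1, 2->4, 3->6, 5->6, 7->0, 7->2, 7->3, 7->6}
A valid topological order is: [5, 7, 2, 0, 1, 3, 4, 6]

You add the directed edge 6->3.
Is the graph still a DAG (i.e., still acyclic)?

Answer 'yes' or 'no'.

Given toposort: [5, 7, 2, 0, 1, 3, 4, 6]
Position of 6: index 7; position of 3: index 5
New edge 6->3: backward (u after v in old order)
Backward edge: old toposort is now invalid. Check if this creates a cycle.
Does 3 already reach 6? Reachable from 3: [3, 6]. YES -> cycle!
Still a DAG? no

Answer: no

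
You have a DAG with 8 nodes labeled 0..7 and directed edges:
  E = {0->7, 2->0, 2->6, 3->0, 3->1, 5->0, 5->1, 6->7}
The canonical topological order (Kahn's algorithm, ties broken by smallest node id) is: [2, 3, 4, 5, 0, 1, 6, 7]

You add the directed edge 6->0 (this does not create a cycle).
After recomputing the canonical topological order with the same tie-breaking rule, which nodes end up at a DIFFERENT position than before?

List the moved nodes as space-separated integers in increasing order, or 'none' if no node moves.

Answer: 0 1 6

Derivation:
Old toposort: [2, 3, 4, 5, 0, 1, 6, 7]
Added edge 6->0
Recompute Kahn (smallest-id tiebreak):
  initial in-degrees: [4, 2, 0, 0, 0, 0, 1, 2]
  ready (indeg=0): [2, 3, 4, 5]
  pop 2: indeg[0]->3; indeg[6]->0 | ready=[3, 4, 5, 6] | order so far=[2]
  pop 3: indeg[0]->2; indeg[1]->1 | ready=[4, 5, 6] | order so far=[2, 3]
  pop 4: no out-edges | ready=[5, 6] | order so far=[2, 3, 4]
  pop 5: indeg[0]->1; indeg[1]->0 | ready=[1, 6] | order so far=[2, 3, 4, 5]
  pop 1: no out-edges | ready=[6] | order so far=[2, 3, 4, 5, 1]
  pop 6: indeg[0]->0; indeg[7]->1 | ready=[0] | order so far=[2, 3, 4, 5, 1, 6]
  pop 0: indeg[7]->0 | ready=[7] | order so far=[2, 3, 4, 5, 1, 6, 0]
  pop 7: no out-edges | ready=[] | order so far=[2, 3, 4, 5, 1, 6, 0, 7]
New canonical toposort: [2, 3, 4, 5, 1, 6, 0, 7]
Compare positions:
  Node 0: index 4 -> 6 (moved)
  Node 1: index 5 -> 4 (moved)
  Node 2: index 0 -> 0 (same)
  Node 3: index 1 -> 1 (same)
  Node 4: index 2 -> 2 (same)
  Node 5: index 3 -> 3 (same)
  Node 6: index 6 -> 5 (moved)
  Node 7: index 7 -> 7 (same)
Nodes that changed position: 0 1 6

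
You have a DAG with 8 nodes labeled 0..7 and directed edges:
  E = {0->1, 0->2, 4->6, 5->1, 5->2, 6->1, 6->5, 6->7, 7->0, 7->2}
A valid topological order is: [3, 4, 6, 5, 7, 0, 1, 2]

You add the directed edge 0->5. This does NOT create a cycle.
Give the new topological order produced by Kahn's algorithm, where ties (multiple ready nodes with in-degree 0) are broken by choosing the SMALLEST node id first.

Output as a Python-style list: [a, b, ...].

Old toposort: [3, 4, 6, 5, 7, 0, 1, 2]
Added edge: 0->5
Position of 0 (5) > position of 5 (3). Must reorder: 0 must now come before 5.
Run Kahn's algorithm (break ties by smallest node id):
  initial in-degrees: [1, 3, 3, 0, 0, 2, 1, 1]
  ready (indeg=0): [3, 4]
  pop 3: no out-edges | ready=[4] | order so far=[3]
  pop 4: indeg[6]->0 | ready=[6] | order so far=[3, 4]
  pop 6: indeg[1]->2; indeg[5]->1; indeg[7]->0 | ready=[7] | order so far=[3, 4, 6]
  pop 7: indeg[0]->0; indeg[2]->2 | ready=[0] | order so far=[3, 4, 6, 7]
  pop 0: indeg[1]->1; indeg[2]->1; indeg[5]->0 | ready=[5] | order so far=[3, 4, 6, 7, 0]
  pop 5: indeg[1]->0; indeg[2]->0 | ready=[1, 2] | order so far=[3, 4, 6, 7, 0, 5]
  pop 1: no out-edges | ready=[2] | order so far=[3, 4, 6, 7, 0, 5, 1]
  pop 2: no out-edges | ready=[] | order so far=[3, 4, 6, 7, 0, 5, 1, 2]
  Result: [3, 4, 6, 7, 0, 5, 1, 2]

Answer: [3, 4, 6, 7, 0, 5, 1, 2]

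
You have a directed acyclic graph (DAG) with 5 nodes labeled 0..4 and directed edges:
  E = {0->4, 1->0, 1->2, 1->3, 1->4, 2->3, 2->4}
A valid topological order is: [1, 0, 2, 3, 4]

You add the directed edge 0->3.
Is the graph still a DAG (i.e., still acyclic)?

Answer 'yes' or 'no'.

Answer: yes

Derivation:
Given toposort: [1, 0, 2, 3, 4]
Position of 0: index 1; position of 3: index 3
New edge 0->3: forward
Forward edge: respects the existing order. Still a DAG, same toposort still valid.
Still a DAG? yes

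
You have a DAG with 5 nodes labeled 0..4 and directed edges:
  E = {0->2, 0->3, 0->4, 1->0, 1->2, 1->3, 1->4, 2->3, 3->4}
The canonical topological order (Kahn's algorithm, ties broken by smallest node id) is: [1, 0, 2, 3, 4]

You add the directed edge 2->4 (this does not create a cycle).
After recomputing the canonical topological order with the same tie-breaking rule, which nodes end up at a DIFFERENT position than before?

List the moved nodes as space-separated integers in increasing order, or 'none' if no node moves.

Old toposort: [1, 0, 2, 3, 4]
Added edge 2->4
Recompute Kahn (smallest-id tiebreak):
  initial in-degrees: [1, 0, 2, 3, 4]
  ready (indeg=0): [1]
  pop 1: indeg[0]->0; indeg[2]->1; indeg[3]->2; indeg[4]->3 | ready=[0] | order so far=[1]
  pop 0: indeg[2]->0; indeg[3]->1; indeg[4]->2 | ready=[2] | order so far=[1, 0]
  pop 2: indeg[3]->0; indeg[4]->1 | ready=[3] | order so far=[1, 0, 2]
  pop 3: indeg[4]->0 | ready=[4] | order so far=[1, 0, 2, 3]
  pop 4: no out-edges | ready=[] | order so far=[1, 0, 2, 3, 4]
New canonical toposort: [1, 0, 2, 3, 4]
Compare positions:
  Node 0: index 1 -> 1 (same)
  Node 1: index 0 -> 0 (same)
  Node 2: index 2 -> 2 (same)
  Node 3: index 3 -> 3 (same)
  Node 4: index 4 -> 4 (same)
Nodes that changed position: none

Answer: none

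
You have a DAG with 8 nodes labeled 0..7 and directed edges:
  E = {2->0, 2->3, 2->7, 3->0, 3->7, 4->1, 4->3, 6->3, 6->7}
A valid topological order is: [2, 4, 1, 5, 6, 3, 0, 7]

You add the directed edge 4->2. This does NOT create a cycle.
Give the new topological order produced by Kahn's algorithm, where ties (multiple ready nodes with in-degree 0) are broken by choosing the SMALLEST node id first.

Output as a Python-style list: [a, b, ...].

Answer: [4, 1, 2, 5, 6, 3, 0, 7]

Derivation:
Old toposort: [2, 4, 1, 5, 6, 3, 0, 7]
Added edge: 4->2
Position of 4 (1) > position of 2 (0). Must reorder: 4 must now come before 2.
Run Kahn's algorithm (break ties by smallest node id):
  initial in-degrees: [2, 1, 1, 3, 0, 0, 0, 3]
  ready (indeg=0): [4, 5, 6]
  pop 4: indeg[1]->0; indeg[2]->0; indeg[3]->2 | ready=[1, 2, 5, 6] | order so far=[4]
  pop 1: no out-edges | ready=[2, 5, 6] | order so far=[4, 1]
  pop 2: indeg[0]->1; indeg[3]->1; indeg[7]->2 | ready=[5, 6] | order so far=[4, 1, 2]
  pop 5: no out-edges | ready=[6] | order so far=[4, 1, 2, 5]
  pop 6: indeg[3]->0; indeg[7]->1 | ready=[3] | order so far=[4, 1, 2, 5, 6]
  pop 3: indeg[0]->0; indeg[7]->0 | ready=[0, 7] | order so far=[4, 1, 2, 5, 6, 3]
  pop 0: no out-edges | ready=[7] | order so far=[4, 1, 2, 5, 6, 3, 0]
  pop 7: no out-edges | ready=[] | order so far=[4, 1, 2, 5, 6, 3, 0, 7]
  Result: [4, 1, 2, 5, 6, 3, 0, 7]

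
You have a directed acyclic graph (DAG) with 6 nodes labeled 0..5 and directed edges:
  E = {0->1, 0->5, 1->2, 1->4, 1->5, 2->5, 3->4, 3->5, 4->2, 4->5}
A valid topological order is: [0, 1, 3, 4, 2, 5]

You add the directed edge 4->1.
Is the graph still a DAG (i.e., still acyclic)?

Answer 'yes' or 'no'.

Answer: no

Derivation:
Given toposort: [0, 1, 3, 4, 2, 5]
Position of 4: index 3; position of 1: index 1
New edge 4->1: backward (u after v in old order)
Backward edge: old toposort is now invalid. Check if this creates a cycle.
Does 1 already reach 4? Reachable from 1: [1, 2, 4, 5]. YES -> cycle!
Still a DAG? no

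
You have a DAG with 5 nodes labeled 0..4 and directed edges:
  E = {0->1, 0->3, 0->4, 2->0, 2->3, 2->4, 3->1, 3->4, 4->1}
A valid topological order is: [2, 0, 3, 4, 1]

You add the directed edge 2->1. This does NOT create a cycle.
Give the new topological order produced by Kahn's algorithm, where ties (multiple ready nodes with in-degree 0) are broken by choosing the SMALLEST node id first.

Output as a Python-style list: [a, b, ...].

Answer: [2, 0, 3, 4, 1]

Derivation:
Old toposort: [2, 0, 3, 4, 1]
Added edge: 2->1
Position of 2 (0) < position of 1 (4). Old order still valid.
Run Kahn's algorithm (break ties by smallest node id):
  initial in-degrees: [1, 4, 0, 2, 3]
  ready (indeg=0): [2]
  pop 2: indeg[0]->0; indeg[1]->3; indeg[3]->1; indeg[4]->2 | ready=[0] | order so far=[2]
  pop 0: indeg[1]->2; indeg[3]->0; indeg[4]->1 | ready=[3] | order so far=[2, 0]
  pop 3: indeg[1]->1; indeg[4]->0 | ready=[4] | order so far=[2, 0, 3]
  pop 4: indeg[1]->0 | ready=[1] | order so far=[2, 0, 3, 4]
  pop 1: no out-edges | ready=[] | order so far=[2, 0, 3, 4, 1]
  Result: [2, 0, 3, 4, 1]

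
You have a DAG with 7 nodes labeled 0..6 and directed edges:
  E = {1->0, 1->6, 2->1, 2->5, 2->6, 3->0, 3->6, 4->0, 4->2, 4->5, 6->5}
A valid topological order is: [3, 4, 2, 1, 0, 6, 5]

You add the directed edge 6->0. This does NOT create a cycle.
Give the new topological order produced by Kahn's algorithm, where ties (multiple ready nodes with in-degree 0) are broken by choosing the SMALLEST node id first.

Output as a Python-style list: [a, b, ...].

Old toposort: [3, 4, 2, 1, 0, 6, 5]
Added edge: 6->0
Position of 6 (5) > position of 0 (4). Must reorder: 6 must now come before 0.
Run Kahn's algorithm (break ties by smallest node id):
  initial in-degrees: [4, 1, 1, 0, 0, 3, 3]
  ready (indeg=0): [3, 4]
  pop 3: indeg[0]->3; indeg[6]->2 | ready=[4] | order so far=[3]
  pop 4: indeg[0]->2; indeg[2]->0; indeg[5]->2 | ready=[2] | order so far=[3, 4]
  pop 2: indeg[1]->0; indeg[5]->1; indeg[6]->1 | ready=[1] | order so far=[3, 4, 2]
  pop 1: indeg[0]->1; indeg[6]->0 | ready=[6] | order so far=[3, 4, 2, 1]
  pop 6: indeg[0]->0; indeg[5]->0 | ready=[0, 5] | order so far=[3, 4, 2, 1, 6]
  pop 0: no out-edges | ready=[5] | order so far=[3, 4, 2, 1, 6, 0]
  pop 5: no out-edges | ready=[] | order so far=[3, 4, 2, 1, 6, 0, 5]
  Result: [3, 4, 2, 1, 6, 0, 5]

Answer: [3, 4, 2, 1, 6, 0, 5]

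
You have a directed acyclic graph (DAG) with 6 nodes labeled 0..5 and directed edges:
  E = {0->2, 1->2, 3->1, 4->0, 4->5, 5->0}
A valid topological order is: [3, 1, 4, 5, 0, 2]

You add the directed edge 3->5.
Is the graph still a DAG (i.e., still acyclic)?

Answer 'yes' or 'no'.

Answer: yes

Derivation:
Given toposort: [3, 1, 4, 5, 0, 2]
Position of 3: index 0; position of 5: index 3
New edge 3->5: forward
Forward edge: respects the existing order. Still a DAG, same toposort still valid.
Still a DAG? yes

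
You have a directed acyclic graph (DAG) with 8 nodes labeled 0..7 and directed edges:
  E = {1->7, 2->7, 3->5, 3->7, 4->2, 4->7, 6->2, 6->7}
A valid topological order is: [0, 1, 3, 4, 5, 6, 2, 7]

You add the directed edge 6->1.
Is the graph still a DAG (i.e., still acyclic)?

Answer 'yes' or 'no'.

Given toposort: [0, 1, 3, 4, 5, 6, 2, 7]
Position of 6: index 5; position of 1: index 1
New edge 6->1: backward (u after v in old order)
Backward edge: old toposort is now invalid. Check if this creates a cycle.
Does 1 already reach 6? Reachable from 1: [1, 7]. NO -> still a DAG (reorder needed).
Still a DAG? yes

Answer: yes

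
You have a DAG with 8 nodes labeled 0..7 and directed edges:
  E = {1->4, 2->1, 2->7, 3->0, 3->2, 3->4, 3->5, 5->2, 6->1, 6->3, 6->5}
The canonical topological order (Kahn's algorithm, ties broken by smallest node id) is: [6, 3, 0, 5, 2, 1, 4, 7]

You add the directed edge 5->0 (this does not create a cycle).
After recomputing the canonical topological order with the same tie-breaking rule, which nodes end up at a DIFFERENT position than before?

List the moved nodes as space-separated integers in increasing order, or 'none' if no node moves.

Answer: 0 5

Derivation:
Old toposort: [6, 3, 0, 5, 2, 1, 4, 7]
Added edge 5->0
Recompute Kahn (smallest-id tiebreak):
  initial in-degrees: [2, 2, 2, 1, 2, 2, 0, 1]
  ready (indeg=0): [6]
  pop 6: indeg[1]->1; indeg[3]->0; indeg[5]->1 | ready=[3] | order so far=[6]
  pop 3: indeg[0]->1; indeg[2]->1; indeg[4]->1; indeg[5]->0 | ready=[5] | order so far=[6, 3]
  pop 5: indeg[0]->0; indeg[2]->0 | ready=[0, 2] | order so far=[6, 3, 5]
  pop 0: no out-edges | ready=[2] | order so far=[6, 3, 5, 0]
  pop 2: indeg[1]->0; indeg[7]->0 | ready=[1, 7] | order so far=[6, 3, 5, 0, 2]
  pop 1: indeg[4]->0 | ready=[4, 7] | order so far=[6, 3, 5, 0, 2, 1]
  pop 4: no out-edges | ready=[7] | order so far=[6, 3, 5, 0, 2, 1, 4]
  pop 7: no out-edges | ready=[] | order so far=[6, 3, 5, 0, 2, 1, 4, 7]
New canonical toposort: [6, 3, 5, 0, 2, 1, 4, 7]
Compare positions:
  Node 0: index 2 -> 3 (moved)
  Node 1: index 5 -> 5 (same)
  Node 2: index 4 -> 4 (same)
  Node 3: index 1 -> 1 (same)
  Node 4: index 6 -> 6 (same)
  Node 5: index 3 -> 2 (moved)
  Node 6: index 0 -> 0 (same)
  Node 7: index 7 -> 7 (same)
Nodes that changed position: 0 5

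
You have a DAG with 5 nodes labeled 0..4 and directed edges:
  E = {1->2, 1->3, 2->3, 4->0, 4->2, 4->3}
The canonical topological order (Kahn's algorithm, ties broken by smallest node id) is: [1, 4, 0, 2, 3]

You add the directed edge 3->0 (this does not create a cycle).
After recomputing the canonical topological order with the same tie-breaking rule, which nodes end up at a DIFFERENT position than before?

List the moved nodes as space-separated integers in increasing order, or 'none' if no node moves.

Old toposort: [1, 4, 0, 2, 3]
Added edge 3->0
Recompute Kahn (smallest-id tiebreak):
  initial in-degrees: [2, 0, 2, 3, 0]
  ready (indeg=0): [1, 4]
  pop 1: indeg[2]->1; indeg[3]->2 | ready=[4] | order so far=[1]
  pop 4: indeg[0]->1; indeg[2]->0; indeg[3]->1 | ready=[2] | order so far=[1, 4]
  pop 2: indeg[3]->0 | ready=[3] | order so far=[1, 4, 2]
  pop 3: indeg[0]->0 | ready=[0] | order so far=[1, 4, 2, 3]
  pop 0: no out-edges | ready=[] | order so far=[1, 4, 2, 3, 0]
New canonical toposort: [1, 4, 2, 3, 0]
Compare positions:
  Node 0: index 2 -> 4 (moved)
  Node 1: index 0 -> 0 (same)
  Node 2: index 3 -> 2 (moved)
  Node 3: index 4 -> 3 (moved)
  Node 4: index 1 -> 1 (same)
Nodes that changed position: 0 2 3

Answer: 0 2 3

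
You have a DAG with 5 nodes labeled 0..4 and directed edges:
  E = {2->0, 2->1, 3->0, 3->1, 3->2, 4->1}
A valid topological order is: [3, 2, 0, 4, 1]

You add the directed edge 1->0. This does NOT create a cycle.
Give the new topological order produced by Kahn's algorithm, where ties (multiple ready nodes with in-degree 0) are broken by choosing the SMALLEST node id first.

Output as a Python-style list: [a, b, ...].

Old toposort: [3, 2, 0, 4, 1]
Added edge: 1->0
Position of 1 (4) > position of 0 (2). Must reorder: 1 must now come before 0.
Run Kahn's algorithm (break ties by smallest node id):
  initial in-degrees: [3, 3, 1, 0, 0]
  ready (indeg=0): [3, 4]
  pop 3: indeg[0]->2; indeg[1]->2; indeg[2]->0 | ready=[2, 4] | order so far=[3]
  pop 2: indeg[0]->1; indeg[1]->1 | ready=[4] | order so far=[3, 2]
  pop 4: indeg[1]->0 | ready=[1] | order so far=[3, 2, 4]
  pop 1: indeg[0]->0 | ready=[0] | order so far=[3, 2, 4, 1]
  pop 0: no out-edges | ready=[] | order so far=[3, 2, 4, 1, 0]
  Result: [3, 2, 4, 1, 0]

Answer: [3, 2, 4, 1, 0]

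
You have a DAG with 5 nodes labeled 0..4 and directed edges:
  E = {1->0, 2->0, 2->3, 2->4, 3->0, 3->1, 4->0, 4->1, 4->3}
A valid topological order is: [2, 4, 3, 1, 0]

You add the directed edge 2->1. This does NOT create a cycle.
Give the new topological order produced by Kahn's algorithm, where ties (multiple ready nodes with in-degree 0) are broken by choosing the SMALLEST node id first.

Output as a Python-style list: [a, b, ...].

Old toposort: [2, 4, 3, 1, 0]
Added edge: 2->1
Position of 2 (0) < position of 1 (3). Old order still valid.
Run Kahn's algorithm (break ties by smallest node id):
  initial in-degrees: [4, 3, 0, 2, 1]
  ready (indeg=0): [2]
  pop 2: indeg[0]->3; indeg[1]->2; indeg[3]->1; indeg[4]->0 | ready=[4] | order so far=[2]
  pop 4: indeg[0]->2; indeg[1]->1; indeg[3]->0 | ready=[3] | order so far=[2, 4]
  pop 3: indeg[0]->1; indeg[1]->0 | ready=[1] | order so far=[2, 4, 3]
  pop 1: indeg[0]->0 | ready=[0] | order so far=[2, 4, 3, 1]
  pop 0: no out-edges | ready=[] | order so far=[2, 4, 3, 1, 0]
  Result: [2, 4, 3, 1, 0]

Answer: [2, 4, 3, 1, 0]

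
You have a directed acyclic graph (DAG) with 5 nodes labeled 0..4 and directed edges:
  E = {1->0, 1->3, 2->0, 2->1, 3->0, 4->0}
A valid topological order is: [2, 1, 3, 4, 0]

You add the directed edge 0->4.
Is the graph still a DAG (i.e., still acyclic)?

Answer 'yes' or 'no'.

Answer: no

Derivation:
Given toposort: [2, 1, 3, 4, 0]
Position of 0: index 4; position of 4: index 3
New edge 0->4: backward (u after v in old order)
Backward edge: old toposort is now invalid. Check if this creates a cycle.
Does 4 already reach 0? Reachable from 4: [0, 4]. YES -> cycle!
Still a DAG? no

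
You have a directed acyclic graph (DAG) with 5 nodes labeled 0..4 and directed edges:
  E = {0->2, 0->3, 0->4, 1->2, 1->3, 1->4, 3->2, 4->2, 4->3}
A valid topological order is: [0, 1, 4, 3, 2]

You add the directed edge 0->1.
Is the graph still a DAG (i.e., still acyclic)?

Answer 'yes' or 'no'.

Given toposort: [0, 1, 4, 3, 2]
Position of 0: index 0; position of 1: index 1
New edge 0->1: forward
Forward edge: respects the existing order. Still a DAG, same toposort still valid.
Still a DAG? yes

Answer: yes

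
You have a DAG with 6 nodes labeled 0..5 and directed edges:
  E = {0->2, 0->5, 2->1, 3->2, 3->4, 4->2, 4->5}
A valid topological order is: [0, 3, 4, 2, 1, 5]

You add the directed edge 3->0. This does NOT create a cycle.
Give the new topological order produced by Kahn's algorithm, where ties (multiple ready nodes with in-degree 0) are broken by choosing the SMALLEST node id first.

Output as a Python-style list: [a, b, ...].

Old toposort: [0, 3, 4, 2, 1, 5]
Added edge: 3->0
Position of 3 (1) > position of 0 (0). Must reorder: 3 must now come before 0.
Run Kahn's algorithm (break ties by smallest node id):
  initial in-degrees: [1, 1, 3, 0, 1, 2]
  ready (indeg=0): [3]
  pop 3: indeg[0]->0; indeg[2]->2; indeg[4]->0 | ready=[0, 4] | order so far=[3]
  pop 0: indeg[2]->1; indeg[5]->1 | ready=[4] | order so far=[3, 0]
  pop 4: indeg[2]->0; indeg[5]->0 | ready=[2, 5] | order so far=[3, 0, 4]
  pop 2: indeg[1]->0 | ready=[1, 5] | order so far=[3, 0, 4, 2]
  pop 1: no out-edges | ready=[5] | order so far=[3, 0, 4, 2, 1]
  pop 5: no out-edges | ready=[] | order so far=[3, 0, 4, 2, 1, 5]
  Result: [3, 0, 4, 2, 1, 5]

Answer: [3, 0, 4, 2, 1, 5]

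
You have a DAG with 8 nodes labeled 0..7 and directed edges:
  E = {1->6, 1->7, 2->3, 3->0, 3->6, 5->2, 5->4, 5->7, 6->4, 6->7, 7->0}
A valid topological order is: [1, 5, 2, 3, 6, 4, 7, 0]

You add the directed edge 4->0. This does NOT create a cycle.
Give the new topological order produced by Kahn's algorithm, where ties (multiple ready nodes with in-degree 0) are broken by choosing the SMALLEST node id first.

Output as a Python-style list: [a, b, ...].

Answer: [1, 5, 2, 3, 6, 4, 7, 0]

Derivation:
Old toposort: [1, 5, 2, 3, 6, 4, 7, 0]
Added edge: 4->0
Position of 4 (5) < position of 0 (7). Old order still valid.
Run Kahn's algorithm (break ties by smallest node id):
  initial in-degrees: [3, 0, 1, 1, 2, 0, 2, 3]
  ready (indeg=0): [1, 5]
  pop 1: indeg[6]->1; indeg[7]->2 | ready=[5] | order so far=[1]
  pop 5: indeg[2]->0; indeg[4]->1; indeg[7]->1 | ready=[2] | order so far=[1, 5]
  pop 2: indeg[3]->0 | ready=[3] | order so far=[1, 5, 2]
  pop 3: indeg[0]->2; indeg[6]->0 | ready=[6] | order so far=[1, 5, 2, 3]
  pop 6: indeg[4]->0; indeg[7]->0 | ready=[4, 7] | order so far=[1, 5, 2, 3, 6]
  pop 4: indeg[0]->1 | ready=[7] | order so far=[1, 5, 2, 3, 6, 4]
  pop 7: indeg[0]->0 | ready=[0] | order so far=[1, 5, 2, 3, 6, 4, 7]
  pop 0: no out-edges | ready=[] | order so far=[1, 5, 2, 3, 6, 4, 7, 0]
  Result: [1, 5, 2, 3, 6, 4, 7, 0]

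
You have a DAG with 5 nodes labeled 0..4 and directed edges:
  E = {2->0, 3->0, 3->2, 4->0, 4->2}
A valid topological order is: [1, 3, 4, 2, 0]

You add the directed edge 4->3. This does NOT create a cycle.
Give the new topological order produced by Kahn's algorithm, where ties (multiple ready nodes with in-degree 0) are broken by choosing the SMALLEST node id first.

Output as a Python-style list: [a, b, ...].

Old toposort: [1, 3, 4, 2, 0]
Added edge: 4->3
Position of 4 (2) > position of 3 (1). Must reorder: 4 must now come before 3.
Run Kahn's algorithm (break ties by smallest node id):
  initial in-degrees: [3, 0, 2, 1, 0]
  ready (indeg=0): [1, 4]
  pop 1: no out-edges | ready=[4] | order so far=[1]
  pop 4: indeg[0]->2; indeg[2]->1; indeg[3]->0 | ready=[3] | order so far=[1, 4]
  pop 3: indeg[0]->1; indeg[2]->0 | ready=[2] | order so far=[1, 4, 3]
  pop 2: indeg[0]->0 | ready=[0] | order so far=[1, 4, 3, 2]
  pop 0: no out-edges | ready=[] | order so far=[1, 4, 3, 2, 0]
  Result: [1, 4, 3, 2, 0]

Answer: [1, 4, 3, 2, 0]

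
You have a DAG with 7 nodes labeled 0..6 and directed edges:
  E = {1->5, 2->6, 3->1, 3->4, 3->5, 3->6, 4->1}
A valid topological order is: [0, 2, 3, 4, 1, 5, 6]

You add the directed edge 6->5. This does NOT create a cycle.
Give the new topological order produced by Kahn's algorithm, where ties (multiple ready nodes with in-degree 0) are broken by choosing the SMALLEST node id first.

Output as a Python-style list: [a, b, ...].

Old toposort: [0, 2, 3, 4, 1, 5, 6]
Added edge: 6->5
Position of 6 (6) > position of 5 (5). Must reorder: 6 must now come before 5.
Run Kahn's algorithm (break ties by smallest node id):
  initial in-degrees: [0, 2, 0, 0, 1, 3, 2]
  ready (indeg=0): [0, 2, 3]
  pop 0: no out-edges | ready=[2, 3] | order so far=[0]
  pop 2: indeg[6]->1 | ready=[3] | order so far=[0, 2]
  pop 3: indeg[1]->1; indeg[4]->0; indeg[5]->2; indeg[6]->0 | ready=[4, 6] | order so far=[0, 2, 3]
  pop 4: indeg[1]->0 | ready=[1, 6] | order so far=[0, 2, 3, 4]
  pop 1: indeg[5]->1 | ready=[6] | order so far=[0, 2, 3, 4, 1]
  pop 6: indeg[5]->0 | ready=[5] | order so far=[0, 2, 3, 4, 1, 6]
  pop 5: no out-edges | ready=[] | order so far=[0, 2, 3, 4, 1, 6, 5]
  Result: [0, 2, 3, 4, 1, 6, 5]

Answer: [0, 2, 3, 4, 1, 6, 5]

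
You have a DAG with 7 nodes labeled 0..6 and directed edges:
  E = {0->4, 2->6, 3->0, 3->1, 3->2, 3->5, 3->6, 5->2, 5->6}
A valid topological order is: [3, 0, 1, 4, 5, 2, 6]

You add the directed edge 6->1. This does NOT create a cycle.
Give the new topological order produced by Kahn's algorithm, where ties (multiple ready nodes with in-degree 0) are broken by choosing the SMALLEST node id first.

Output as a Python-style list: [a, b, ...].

Answer: [3, 0, 4, 5, 2, 6, 1]

Derivation:
Old toposort: [3, 0, 1, 4, 5, 2, 6]
Added edge: 6->1
Position of 6 (6) > position of 1 (2). Must reorder: 6 must now come before 1.
Run Kahn's algorithm (break ties by smallest node id):
  initial in-degrees: [1, 2, 2, 0, 1, 1, 3]
  ready (indeg=0): [3]
  pop 3: indeg[0]->0; indeg[1]->1; indeg[2]->1; indeg[5]->0; indeg[6]->2 | ready=[0, 5] | order so far=[3]
  pop 0: indeg[4]->0 | ready=[4, 5] | order so far=[3, 0]
  pop 4: no out-edges | ready=[5] | order so far=[3, 0, 4]
  pop 5: indeg[2]->0; indeg[6]->1 | ready=[2] | order so far=[3, 0, 4, 5]
  pop 2: indeg[6]->0 | ready=[6] | order so far=[3, 0, 4, 5, 2]
  pop 6: indeg[1]->0 | ready=[1] | order so far=[3, 0, 4, 5, 2, 6]
  pop 1: no out-edges | ready=[] | order so far=[3, 0, 4, 5, 2, 6, 1]
  Result: [3, 0, 4, 5, 2, 6, 1]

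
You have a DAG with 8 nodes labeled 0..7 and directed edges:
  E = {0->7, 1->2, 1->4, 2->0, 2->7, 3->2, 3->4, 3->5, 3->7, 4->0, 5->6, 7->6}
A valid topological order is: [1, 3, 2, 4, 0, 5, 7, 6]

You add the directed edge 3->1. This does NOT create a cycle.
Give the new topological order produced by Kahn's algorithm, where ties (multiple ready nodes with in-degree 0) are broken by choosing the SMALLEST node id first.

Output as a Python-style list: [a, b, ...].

Old toposort: [1, 3, 2, 4, 0, 5, 7, 6]
Added edge: 3->1
Position of 3 (1) > position of 1 (0). Must reorder: 3 must now come before 1.
Run Kahn's algorithm (break ties by smallest node id):
  initial in-degrees: [2, 1, 2, 0, 2, 1, 2, 3]
  ready (indeg=0): [3]
  pop 3: indeg[1]->0; indeg[2]->1; indeg[4]->1; indeg[5]->0; indeg[7]->2 | ready=[1, 5] | order so far=[3]
  pop 1: indeg[2]->0; indeg[4]->0 | ready=[2, 4, 5] | order so far=[3, 1]
  pop 2: indeg[0]->1; indeg[7]->1 | ready=[4, 5] | order so far=[3, 1, 2]
  pop 4: indeg[0]->0 | ready=[0, 5] | order so far=[3, 1, 2, 4]
  pop 0: indeg[7]->0 | ready=[5, 7] | order so far=[3, 1, 2, 4, 0]
  pop 5: indeg[6]->1 | ready=[7] | order so far=[3, 1, 2, 4, 0, 5]
  pop 7: indeg[6]->0 | ready=[6] | order so far=[3, 1, 2, 4, 0, 5, 7]
  pop 6: no out-edges | ready=[] | order so far=[3, 1, 2, 4, 0, 5, 7, 6]
  Result: [3, 1, 2, 4, 0, 5, 7, 6]

Answer: [3, 1, 2, 4, 0, 5, 7, 6]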